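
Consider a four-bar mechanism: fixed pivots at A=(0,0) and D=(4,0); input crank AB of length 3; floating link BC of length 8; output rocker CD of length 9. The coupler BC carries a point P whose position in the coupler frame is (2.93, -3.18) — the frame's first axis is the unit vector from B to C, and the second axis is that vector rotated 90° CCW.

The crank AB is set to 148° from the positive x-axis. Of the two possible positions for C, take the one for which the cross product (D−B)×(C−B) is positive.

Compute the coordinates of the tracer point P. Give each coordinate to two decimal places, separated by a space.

1.66 2.62

A=(0,0), D=(4.00,0)
B = A + 3.00·(cos148°, sin148°) = (-2.5441, 1.5898)
|BD| = 6.7345
circle(B,8.00) ∩ circle(D,9.00): a=2.1051, h=7.7181
  candidates: C₊=(1.3234,8.5928) cross=51.977; C₋=(-2.3205,-6.4071) cross=-51.977
  mode + wants cross > 0 → take C=(1.3234,8.5928) (cross=51.977)
ex = (C−B)/|BC| = (0.4834,0.8754); ey = (-0.8754,0.4834)
P = B + 2.93·ex + -3.18·ey = (1.6560,2.6173)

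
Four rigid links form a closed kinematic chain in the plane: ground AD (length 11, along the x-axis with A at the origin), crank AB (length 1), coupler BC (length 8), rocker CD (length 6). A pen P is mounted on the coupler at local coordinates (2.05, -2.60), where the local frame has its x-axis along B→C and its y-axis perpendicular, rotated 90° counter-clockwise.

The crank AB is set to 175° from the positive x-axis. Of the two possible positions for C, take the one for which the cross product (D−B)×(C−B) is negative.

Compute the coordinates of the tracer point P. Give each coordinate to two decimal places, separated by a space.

A=(0,0), D=(11.00,0)
B = A + 1.00·(cos175°, sin175°) = (-0.9962, 0.0872)
|BD| = 11.9965
circle(B,8.00) ∩ circle(D,6.00): a=7.1653, h=3.5580
  candidates: C₊=(6.1947,3.5930) cross=42.683; C₋=(6.1430,-3.5228) cross=-42.683
  mode - wants cross < 0 → take C=(6.1430,-3.5228) (cross=-42.683)
ex = (C−B)/|BC| = (0.8924,-0.4512); ey = (0.4512,0.8924)
P = B + 2.05·ex + -2.60·ey = (-0.3400,-3.1581)

-0.34 -3.16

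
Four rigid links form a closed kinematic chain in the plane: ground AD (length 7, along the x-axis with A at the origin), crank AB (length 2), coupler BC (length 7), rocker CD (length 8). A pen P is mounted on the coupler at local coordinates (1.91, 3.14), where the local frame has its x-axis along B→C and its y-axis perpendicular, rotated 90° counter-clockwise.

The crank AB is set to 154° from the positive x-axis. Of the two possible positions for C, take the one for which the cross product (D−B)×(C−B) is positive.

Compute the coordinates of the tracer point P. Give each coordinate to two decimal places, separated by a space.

A=(0,0), D=(7.00,0)
B = A + 2.00·(cos154°, sin154°) = (-1.7976, 0.8767)
|BD| = 8.8412
circle(B,7.00) ∩ circle(D,8.00): a=3.5723, h=6.0199
  candidates: C₊=(2.3540,6.5127) cross=53.223; C₋=(1.1601,-5.4677) cross=-53.223
  mode + wants cross > 0 → take C=(2.3540,6.5127) (cross=53.223)
ex = (C−B)/|BC| = (0.5931,0.8051); ey = (-0.8051,0.5931)
P = B + 1.91·ex + 3.14·ey = (-3.1929,4.2769)

-3.19 4.28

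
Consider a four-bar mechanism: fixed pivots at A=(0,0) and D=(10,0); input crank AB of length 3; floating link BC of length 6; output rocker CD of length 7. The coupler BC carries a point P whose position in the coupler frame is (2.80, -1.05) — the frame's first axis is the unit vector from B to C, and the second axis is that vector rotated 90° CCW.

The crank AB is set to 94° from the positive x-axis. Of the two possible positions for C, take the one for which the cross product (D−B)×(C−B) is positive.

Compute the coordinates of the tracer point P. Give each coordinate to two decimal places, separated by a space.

A=(0,0), D=(10.00,0)
B = A + 3.00·(cos94°, sin94°) = (-0.2093, 2.9927)
|BD| = 10.6389
circle(B,6.00) ∩ circle(D,7.00): a=4.7085, h=3.7189
  candidates: C₊=(5.3552,5.2370) cross=39.565; C₋=(3.2629,-1.9005) cross=-39.565
  mode + wants cross > 0 → take C=(5.3552,5.2370) (cross=39.565)
ex = (C−B)/|BC| = (0.9274,0.3740); ey = (-0.3740,0.9274)
P = B + 2.80·ex + -1.05·ey = (2.7802,3.0662)

2.78 3.07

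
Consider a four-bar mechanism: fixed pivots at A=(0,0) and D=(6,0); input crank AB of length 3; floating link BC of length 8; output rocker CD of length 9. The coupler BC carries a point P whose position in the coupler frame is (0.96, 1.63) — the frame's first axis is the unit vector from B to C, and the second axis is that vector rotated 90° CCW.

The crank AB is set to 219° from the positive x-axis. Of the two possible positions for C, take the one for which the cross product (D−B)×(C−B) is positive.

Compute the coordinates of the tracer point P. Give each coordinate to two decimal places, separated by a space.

A=(0,0), D=(6.00,0)
B = A + 3.00·(cos219°, sin219°) = (-2.3314, -1.8880)
|BD| = 8.5427
circle(B,8.00) ∩ circle(D,9.00): a=3.2763, h=7.2983
  candidates: C₊=(-0.7491,5.9540) cross=62.347; C₋=(2.4768,-8.2817) cross=-62.347
  mode + wants cross > 0 → take C=(-0.7491,5.9540) (cross=62.347)
ex = (C−B)/|BC| = (0.1978,0.9802); ey = (-0.9802,0.1978)
P = B + 0.96·ex + 1.63·ey = (-3.7394,-0.6245)

-3.74 -0.62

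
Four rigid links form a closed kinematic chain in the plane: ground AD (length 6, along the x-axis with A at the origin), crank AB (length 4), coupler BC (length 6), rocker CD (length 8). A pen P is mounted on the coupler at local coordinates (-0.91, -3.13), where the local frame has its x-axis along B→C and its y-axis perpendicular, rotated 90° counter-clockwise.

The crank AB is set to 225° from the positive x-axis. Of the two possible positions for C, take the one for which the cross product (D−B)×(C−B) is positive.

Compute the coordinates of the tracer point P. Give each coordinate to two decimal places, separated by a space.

A=(0,0), D=(6.00,0)
B = A + 4.00·(cos225°, sin225°) = (-2.8284, -2.8284)
|BD| = 9.2704
circle(B,6.00) ∩ circle(D,8.00): a=3.1250, h=5.1219
  candidates: C₊=(-1.4151,3.0027) cross=47.482; C₋=(1.7103,-6.7527) cross=-47.482
  mode + wants cross > 0 → take C=(-1.4151,3.0027) (cross=47.482)
ex = (C−B)/|BC| = (0.2356,0.9719); ey = (-0.9719,0.2356)
P = B + -0.91·ex + -3.13·ey = (-0.0009,-4.4501)

-0.00 -4.45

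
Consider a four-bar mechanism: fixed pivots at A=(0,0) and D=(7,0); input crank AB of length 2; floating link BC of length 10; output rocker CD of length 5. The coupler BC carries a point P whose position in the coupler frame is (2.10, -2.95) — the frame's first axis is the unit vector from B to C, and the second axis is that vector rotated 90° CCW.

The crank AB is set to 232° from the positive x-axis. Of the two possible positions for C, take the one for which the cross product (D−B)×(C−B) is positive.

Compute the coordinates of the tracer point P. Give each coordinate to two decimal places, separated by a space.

A=(0,0), D=(7.00,0)
B = A + 2.00·(cos232°, sin232°) = (-1.2313, -1.5760)
|BD| = 8.3808
circle(B,10.00) ∩ circle(D,5.00): a=8.6649, h=4.9919
  candidates: C₊=(6.3403,4.9563) cross=41.837; C₋=(8.2177,-4.8494) cross=-41.837
  mode + wants cross > 0 → take C=(6.3403,4.9563) (cross=41.837)
ex = (C−B)/|BC| = (0.7572,0.6532); ey = (-0.6532,0.7572)
P = B + 2.10·ex + -2.95·ey = (2.2857,-2.4379)

2.29 -2.44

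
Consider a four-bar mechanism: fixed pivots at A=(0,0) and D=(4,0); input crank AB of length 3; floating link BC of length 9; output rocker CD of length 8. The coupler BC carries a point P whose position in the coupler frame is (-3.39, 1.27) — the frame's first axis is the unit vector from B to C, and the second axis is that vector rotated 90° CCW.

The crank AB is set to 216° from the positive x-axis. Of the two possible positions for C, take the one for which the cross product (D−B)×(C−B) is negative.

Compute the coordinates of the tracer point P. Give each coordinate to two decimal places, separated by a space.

A=(0,0), D=(4.00,0)
B = A + 3.00·(cos216°, sin216°) = (-2.4271, -1.7634)
|BD| = 6.6646
circle(B,9.00) ∩ circle(D,8.00): a=4.6077, h=7.7311
  candidates: C₊=(-0.0291,6.9113) cross=51.524; C₋=(4.0620,-7.9998) cross=-51.524
  mode - wants cross < 0 → take C=(4.0620,-7.9998) (cross=-51.524)
ex = (C−B)/|BC| = (0.7210,-0.6929); ey = (0.6929,0.7210)
P = B + -3.39·ex + 1.27·ey = (-3.9912,1.5014)

-3.99 1.50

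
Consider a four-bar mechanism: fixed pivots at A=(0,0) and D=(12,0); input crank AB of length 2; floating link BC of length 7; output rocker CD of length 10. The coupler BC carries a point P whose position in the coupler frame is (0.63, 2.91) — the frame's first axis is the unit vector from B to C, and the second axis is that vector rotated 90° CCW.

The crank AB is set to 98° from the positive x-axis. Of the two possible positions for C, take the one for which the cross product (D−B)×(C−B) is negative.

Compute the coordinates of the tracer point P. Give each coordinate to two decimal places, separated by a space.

A=(0,0), D=(12.00,0)
B = A + 2.00·(cos98°, sin98°) = (-0.2783, 1.9805)
|BD| = 12.4371
circle(B,7.00) ∩ circle(D,10.00): a=4.1682, h=5.6237
  candidates: C₊=(4.7322,6.8687) cross=69.942; C₋=(2.9411,-4.2352) cross=-69.942
  mode - wants cross < 0 → take C=(2.9411,-4.2352) (cross=-69.942)
ex = (C−B)/|BC| = (0.4599,-0.8880); ey = (0.8880,0.4599)
P = B + 0.63·ex + 2.91·ey = (2.5954,2.7595)

2.60 2.76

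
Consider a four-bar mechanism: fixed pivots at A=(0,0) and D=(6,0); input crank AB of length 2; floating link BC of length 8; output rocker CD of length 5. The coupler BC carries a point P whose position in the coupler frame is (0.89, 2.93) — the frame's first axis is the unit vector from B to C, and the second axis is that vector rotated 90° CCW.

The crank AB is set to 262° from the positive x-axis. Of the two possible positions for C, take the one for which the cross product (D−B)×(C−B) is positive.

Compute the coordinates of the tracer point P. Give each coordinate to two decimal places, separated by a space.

-2.21 0.39

A=(0,0), D=(6.00,0)
B = A + 2.00·(cos262°, sin262°) = (-0.2783, -1.9805)
|BD| = 6.5833
circle(B,8.00) ∩ circle(D,5.00): a=6.2537, h=4.9891
  candidates: C₊=(4.1847,4.6588) cross=32.845; C₋=(7.1866,-4.8572) cross=-32.845
  mode + wants cross > 0 → take C=(4.1847,4.6588) (cross=32.845)
ex = (C−B)/|BC| = (0.5579,0.8299); ey = (-0.8299,0.5579)
P = B + 0.89·ex + 2.93·ey = (-2.2135,0.3927)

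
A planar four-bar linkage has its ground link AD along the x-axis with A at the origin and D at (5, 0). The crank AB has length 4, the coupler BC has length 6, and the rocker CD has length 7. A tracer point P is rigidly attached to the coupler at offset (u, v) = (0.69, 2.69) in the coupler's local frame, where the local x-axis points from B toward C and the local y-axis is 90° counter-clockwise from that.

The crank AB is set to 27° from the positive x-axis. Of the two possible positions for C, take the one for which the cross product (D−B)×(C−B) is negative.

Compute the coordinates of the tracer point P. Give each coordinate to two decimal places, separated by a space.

3.95 -0.93

A=(0,0), D=(5.00,0)
B = A + 4.00·(cos27°, sin27°) = (3.5640, 1.8160)
|BD| = 2.3151
circle(B,6.00) ∩ circle(D,7.00): a=-1.6501, h=5.7686
  candidates: C₊=(7.0654,6.6883) cross=13.355; C₋=(-1.9844,-0.4678) cross=-13.355
  mode - wants cross < 0 → take C=(-1.9844,-0.4678) (cross=-13.355)
ex = (C−B)/|BC| = (-0.9247,-0.3806); ey = (0.3806,-0.9247)
P = B + 0.69·ex + 2.69·ey = (3.9498,-0.9342)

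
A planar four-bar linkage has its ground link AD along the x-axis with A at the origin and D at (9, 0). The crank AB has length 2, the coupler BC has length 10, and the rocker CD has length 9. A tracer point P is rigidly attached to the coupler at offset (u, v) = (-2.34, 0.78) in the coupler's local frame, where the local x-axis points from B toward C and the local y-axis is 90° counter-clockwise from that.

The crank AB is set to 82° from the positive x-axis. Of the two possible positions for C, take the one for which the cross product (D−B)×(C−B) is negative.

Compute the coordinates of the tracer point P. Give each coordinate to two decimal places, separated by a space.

A=(0,0), D=(9.00,0)
B = A + 2.00·(cos82°, sin82°) = (0.2783, 1.9805)
|BD| = 8.9437
circle(B,10.00) ∩ circle(D,9.00): a=5.5341, h=8.3291
  candidates: C₊=(7.5194,8.8774) cross=74.493; C₋=(3.8306,-7.3673) cross=-74.493
  mode - wants cross < 0 → take C=(3.8306,-7.3673) (cross=-74.493)
ex = (C−B)/|BC| = (0.3552,-0.9348); ey = (0.9348,0.3552)
P = B + -2.34·ex + 0.78·ey = (0.1763,4.4450)

0.18 4.44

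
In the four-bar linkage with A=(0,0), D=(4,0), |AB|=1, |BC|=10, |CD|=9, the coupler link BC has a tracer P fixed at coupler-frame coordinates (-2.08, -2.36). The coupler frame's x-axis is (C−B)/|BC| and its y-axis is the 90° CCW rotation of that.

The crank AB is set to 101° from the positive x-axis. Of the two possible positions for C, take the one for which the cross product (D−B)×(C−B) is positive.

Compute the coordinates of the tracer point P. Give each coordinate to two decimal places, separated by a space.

A=(0,0), D=(4.00,0)
B = A + 1.00·(cos101°, sin101°) = (-0.1908, 0.9816)
|BD| = 4.3042
circle(B,10.00) ∩ circle(D,9.00): a=4.3592, h=8.9998
  candidates: C₊=(6.1061,8.7501) cross=38.737; C₋=(2.0011,-8.7752) cross=-38.737
  mode + wants cross > 0 → take C=(6.1061,8.7501) (cross=38.737)
ex = (C−B)/|BC| = (0.6297,0.7768); ey = (-0.7768,0.6297)
P = B + -2.08·ex + -2.36·ey = (0.3328,-2.1203)

0.33 -2.12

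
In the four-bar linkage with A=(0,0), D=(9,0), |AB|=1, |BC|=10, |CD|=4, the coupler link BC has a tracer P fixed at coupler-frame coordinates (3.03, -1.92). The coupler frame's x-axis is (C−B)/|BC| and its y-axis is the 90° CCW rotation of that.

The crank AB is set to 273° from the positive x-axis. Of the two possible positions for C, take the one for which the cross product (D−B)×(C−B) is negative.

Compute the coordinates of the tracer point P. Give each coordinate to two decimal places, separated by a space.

A=(0,0), D=(9.00,0)
B = A + 1.00·(cos273°, sin273°) = (0.0523, -0.9986)
|BD| = 9.0032
circle(B,10.00) ∩ circle(D,4.00): a=9.1666, h=3.9967
  candidates: C₊=(8.7191,3.9901) cross=35.983; C₋=(9.6057,-3.9539) cross=-35.983
  mode - wants cross < 0 → take C=(9.6057,-3.9539) (cross=-35.983)
ex = (C−B)/|BC| = (0.9553,-0.2955); ey = (0.2955,0.9553)
P = B + 3.03·ex + -1.92·ey = (2.3796,-3.7283)

2.38 -3.73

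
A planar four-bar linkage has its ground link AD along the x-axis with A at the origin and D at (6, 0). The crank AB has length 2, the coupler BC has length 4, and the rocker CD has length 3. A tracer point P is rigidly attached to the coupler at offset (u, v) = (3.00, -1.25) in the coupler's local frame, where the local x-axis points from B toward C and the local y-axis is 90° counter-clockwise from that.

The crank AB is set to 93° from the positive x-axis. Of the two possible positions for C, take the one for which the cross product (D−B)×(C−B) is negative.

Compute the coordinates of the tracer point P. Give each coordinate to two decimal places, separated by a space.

A=(0,0), D=(6.00,0)
B = A + 2.00·(cos93°, sin93°) = (-0.1047, 1.9973)
|BD| = 6.4231
circle(B,4.00) ∩ circle(D,3.00): a=3.7565, h=1.3744
  candidates: C₊=(3.8929,2.1355) cross=8.828; C₋=(3.0382,-0.4771) cross=-8.828
  mode - wants cross < 0 → take C=(3.0382,-0.4771) (cross=-8.828)
ex = (C−B)/|BC| = (0.7857,-0.6186); ey = (0.6186,0.7857)
P = B + 3.00·ex + -1.25·ey = (1.4792,-0.8407)

1.48 -0.84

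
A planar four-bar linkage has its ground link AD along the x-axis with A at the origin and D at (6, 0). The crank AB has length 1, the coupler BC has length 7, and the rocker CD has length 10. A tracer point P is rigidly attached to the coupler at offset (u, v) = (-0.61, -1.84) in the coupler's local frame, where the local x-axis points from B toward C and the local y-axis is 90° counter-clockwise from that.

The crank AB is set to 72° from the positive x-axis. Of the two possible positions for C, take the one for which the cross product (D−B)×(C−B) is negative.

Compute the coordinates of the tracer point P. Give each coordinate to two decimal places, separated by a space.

A=(0,0), D=(6.00,0)
B = A + 1.00·(cos72°, sin72°) = (0.3090, 0.9511)
|BD| = 5.7699
circle(B,7.00) ∩ circle(D,10.00): a=-1.5345, h=6.8297
  candidates: C₊=(-0.0788,7.9403) cross=39.407; C₋=(-2.3303,-5.5323) cross=-39.407
  mode - wants cross < 0 → take C=(-2.3303,-5.5323) (cross=-39.407)
ex = (C−B)/|BC| = (-0.3770,-0.9262); ey = (0.9262,-0.3770)
P = B + -0.61·ex + -1.84·ey = (-1.1652,2.2098)

-1.17 2.21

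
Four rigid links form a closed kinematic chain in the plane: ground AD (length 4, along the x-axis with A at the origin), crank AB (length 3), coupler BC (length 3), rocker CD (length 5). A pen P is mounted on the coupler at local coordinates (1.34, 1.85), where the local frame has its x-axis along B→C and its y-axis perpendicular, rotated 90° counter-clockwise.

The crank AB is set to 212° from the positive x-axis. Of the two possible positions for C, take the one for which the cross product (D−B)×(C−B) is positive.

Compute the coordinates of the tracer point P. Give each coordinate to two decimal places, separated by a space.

-3.37 0.54

A=(0,0), D=(4.00,0)
B = A + 3.00·(cos212°, sin212°) = (-2.5441, -1.5898)
|BD| = 6.7345
circle(B,3.00) ∩ circle(D,5.00): a=2.1793, h=2.0617
  candidates: C₊=(-0.9131,0.9281) cross=13.884; C₋=(0.0603,-3.0787) cross=-13.884
  mode + wants cross > 0 → take C=(-0.9131,0.9281) (cross=13.884)
ex = (C−B)/|BC| = (0.5437,0.8393); ey = (-0.8393,0.5437)
P = B + 1.34·ex + 1.85·ey = (-3.3683,0.5407)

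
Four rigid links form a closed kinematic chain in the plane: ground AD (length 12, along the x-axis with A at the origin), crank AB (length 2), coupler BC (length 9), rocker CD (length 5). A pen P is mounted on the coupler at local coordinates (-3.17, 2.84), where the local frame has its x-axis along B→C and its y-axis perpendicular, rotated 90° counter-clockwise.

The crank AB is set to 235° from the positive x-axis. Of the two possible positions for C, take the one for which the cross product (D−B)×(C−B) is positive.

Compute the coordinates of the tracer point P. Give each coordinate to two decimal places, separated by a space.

-5.12 -0.12

A=(0,0), D=(12.00,0)
B = A + 2.00·(cos235°, sin235°) = (-1.1472, -1.6383)
|BD| = 13.2488
circle(B,9.00) ∩ circle(D,5.00): a=8.7378, h=2.1565
  candidates: C₊=(7.2569,1.5822) cross=28.572; C₋=(7.7903,-2.6978) cross=-28.572
  mode + wants cross > 0 → take C=(7.2569,1.5822) (cross=28.572)
ex = (C−B)/|BC| = (0.9338,0.3578); ey = (-0.3578,0.9338)
P = B + -3.17·ex + 2.84·ey = (-5.1235,-0.1207)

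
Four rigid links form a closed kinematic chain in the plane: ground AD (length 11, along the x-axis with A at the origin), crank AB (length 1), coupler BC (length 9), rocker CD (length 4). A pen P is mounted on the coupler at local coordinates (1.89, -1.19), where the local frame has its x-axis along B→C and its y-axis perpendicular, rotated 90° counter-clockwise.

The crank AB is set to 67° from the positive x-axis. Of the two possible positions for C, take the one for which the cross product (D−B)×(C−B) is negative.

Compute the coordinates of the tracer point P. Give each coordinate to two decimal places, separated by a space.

A=(0,0), D=(11.00,0)
B = A + 1.00·(cos67°, sin67°) = (0.3907, 0.9205)
|BD| = 10.6491
circle(B,9.00) ∩ circle(D,4.00): a=8.3765, h=3.2917
  candidates: C₊=(9.0204,3.4758) cross=35.053; C₋=(8.4513,-3.0829) cross=-35.053
  mode - wants cross < 0 → take C=(8.4513,-3.0829) (cross=-35.053)
ex = (C−B)/|BC| = (0.8956,-0.4448); ey = (0.4448,0.8956)
P = B + 1.89·ex + -1.19·ey = (1.5541,-0.9860)

1.55 -0.99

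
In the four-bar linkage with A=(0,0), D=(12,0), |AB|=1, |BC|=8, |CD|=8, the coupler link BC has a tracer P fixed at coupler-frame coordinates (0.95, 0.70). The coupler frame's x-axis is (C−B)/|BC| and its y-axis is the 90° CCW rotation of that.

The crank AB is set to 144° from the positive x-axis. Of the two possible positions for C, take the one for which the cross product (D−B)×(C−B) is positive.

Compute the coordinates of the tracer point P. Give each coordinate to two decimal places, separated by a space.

A=(0,0), D=(12.00,0)
B = A + 1.00·(cos144°, sin144°) = (-0.8090, 0.5878)
|BD| = 12.8225
circle(B,8.00) ∩ circle(D,8.00): a=6.4112, h=4.7850
  candidates: C₊=(5.8148,5.0738) cross=61.355; C₋=(5.3761,-4.4860) cross=-61.355
  mode + wants cross > 0 → take C=(5.8148,5.0738) (cross=61.355)
ex = (C−B)/|BC| = (0.8280,0.5608); ey = (-0.5608,0.8280)
P = B + 0.95·ex + 0.70·ey = (-0.4150,1.7001)

-0.41 1.70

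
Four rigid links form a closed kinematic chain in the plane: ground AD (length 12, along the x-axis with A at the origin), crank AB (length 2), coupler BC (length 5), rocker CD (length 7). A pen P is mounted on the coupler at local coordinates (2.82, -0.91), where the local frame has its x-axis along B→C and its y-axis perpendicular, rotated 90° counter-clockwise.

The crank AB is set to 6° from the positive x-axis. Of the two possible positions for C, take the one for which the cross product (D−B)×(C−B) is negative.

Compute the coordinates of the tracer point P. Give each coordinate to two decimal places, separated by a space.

A=(0,0), D=(12.00,0)
B = A + 2.00·(cos6°, sin6°) = (1.9890, 0.2091)
|BD| = 10.0131
circle(B,5.00) ∩ circle(D,7.00): a=3.8081, h=3.2401
  candidates: C₊=(5.8640,3.3689) cross=32.443; C₋=(5.7287,-3.1098) cross=-32.443
  mode - wants cross < 0 → take C=(5.7287,-3.1098) (cross=-32.443)
ex = (C−B)/|BC| = (0.7479,-0.6638); ey = (0.6638,0.7479)
P = B + 2.82·ex + -0.91·ey = (3.4942,-2.3434)

3.49 -2.34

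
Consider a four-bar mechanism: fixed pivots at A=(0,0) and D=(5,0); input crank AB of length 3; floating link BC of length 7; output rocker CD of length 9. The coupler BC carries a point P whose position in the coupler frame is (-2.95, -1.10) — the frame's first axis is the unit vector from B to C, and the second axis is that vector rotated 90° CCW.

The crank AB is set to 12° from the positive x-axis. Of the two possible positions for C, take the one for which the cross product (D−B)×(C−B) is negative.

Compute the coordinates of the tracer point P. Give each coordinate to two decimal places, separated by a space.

A=(0,0), D=(5.00,0)
B = A + 3.00·(cos12°, sin12°) = (2.9344, 0.6237)
|BD| = 2.1577
circle(B,7.00) ∩ circle(D,9.00): a=-6.3365, h=2.9746
  candidates: C₊=(-2.2717,5.3031) cross=6.418; C₋=(-3.9915,-0.3921) cross=-6.418
  mode - wants cross < 0 → take C=(-3.9915,-0.3921) (cross=-6.418)
ex = (C−B)/|BC| = (-0.9894,-0.1451); ey = (0.1451,-0.9894)
P = B + -2.95·ex + -1.10·ey = (5.6936,2.1402)

5.69 2.14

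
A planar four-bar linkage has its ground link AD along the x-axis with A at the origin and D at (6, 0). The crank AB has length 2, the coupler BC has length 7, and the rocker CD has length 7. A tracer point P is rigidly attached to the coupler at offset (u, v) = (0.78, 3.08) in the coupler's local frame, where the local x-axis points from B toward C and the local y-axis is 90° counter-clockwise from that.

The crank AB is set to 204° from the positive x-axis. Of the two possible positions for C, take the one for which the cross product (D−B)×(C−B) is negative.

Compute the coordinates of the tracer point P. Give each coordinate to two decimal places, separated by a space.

A=(0,0), D=(6.00,0)
B = A + 2.00·(cos204°, sin204°) = (-1.8271, -0.8135)
|BD| = 7.8692
circle(B,7.00) ∩ circle(D,7.00): a=3.9346, h=5.7895
  candidates: C₊=(1.4880,5.3518) cross=45.559; C₋=(2.6849,-6.1653) cross=-45.559
  mode - wants cross < 0 → take C=(2.6849,-6.1653) (cross=-45.559)
ex = (C−B)/|BC| = (0.6446,-0.7645); ey = (0.7645,0.6446)
P = B + 0.78·ex + 3.08·ey = (1.0305,0.5755)

1.03 0.58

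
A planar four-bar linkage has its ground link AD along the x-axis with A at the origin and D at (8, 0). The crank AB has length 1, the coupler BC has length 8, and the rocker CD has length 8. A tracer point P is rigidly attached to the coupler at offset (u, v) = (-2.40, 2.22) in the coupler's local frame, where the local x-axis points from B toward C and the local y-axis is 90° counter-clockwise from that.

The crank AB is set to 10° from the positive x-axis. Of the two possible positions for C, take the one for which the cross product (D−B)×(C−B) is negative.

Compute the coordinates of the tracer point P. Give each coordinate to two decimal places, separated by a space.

A=(0,0), D=(8.00,0)
B = A + 1.00·(cos10°, sin10°) = (0.9848, 0.1736)
|BD| = 7.0173
circle(B,8.00) ∩ circle(D,8.00): a=3.5087, h=7.1895
  candidates: C₊=(4.6703,7.2741) cross=50.451; C₋=(4.3145,-7.1005) cross=-50.451
  mode - wants cross < 0 → take C=(4.3145,-7.1005) (cross=-50.451)
ex = (C−B)/|BC| = (0.4162,-0.9093); ey = (0.9093,0.4162)
P = B + -2.40·ex + 2.22·ey = (2.0045,3.2799)

2.00 3.28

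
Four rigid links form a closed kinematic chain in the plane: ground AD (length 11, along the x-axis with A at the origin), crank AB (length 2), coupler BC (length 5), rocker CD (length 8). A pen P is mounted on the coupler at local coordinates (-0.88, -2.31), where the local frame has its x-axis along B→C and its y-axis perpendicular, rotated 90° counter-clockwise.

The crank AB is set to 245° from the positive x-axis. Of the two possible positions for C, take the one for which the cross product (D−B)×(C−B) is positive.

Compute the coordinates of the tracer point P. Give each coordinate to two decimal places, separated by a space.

-0.12 -4.18

A=(0,0), D=(11.00,0)
B = A + 2.00·(cos245°, sin245°) = (-0.8452, -1.8126)
|BD| = 11.9831
circle(B,5.00) ∩ circle(D,8.00): a=4.3643, h=2.4399
  candidates: C₊=(3.0997,1.2594) cross=29.238; C₋=(3.8379,-3.5643) cross=-29.238
  mode + wants cross > 0 → take C=(3.0997,1.2594) (cross=29.238)
ex = (C−B)/|BC| = (0.7890,0.6144); ey = (-0.6144,0.7890)
P = B + -0.88·ex + -2.31·ey = (-0.1203,-4.1759)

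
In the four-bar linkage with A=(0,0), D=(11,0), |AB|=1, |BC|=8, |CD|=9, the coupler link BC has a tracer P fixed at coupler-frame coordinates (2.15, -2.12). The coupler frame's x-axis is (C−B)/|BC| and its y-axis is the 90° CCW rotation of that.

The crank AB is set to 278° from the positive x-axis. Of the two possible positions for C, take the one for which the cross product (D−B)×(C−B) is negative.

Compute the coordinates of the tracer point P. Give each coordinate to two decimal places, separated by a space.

-0.05 -4.00

A=(0,0), D=(11.00,0)
B = A + 1.00·(cos278°, sin278°) = (0.1392, -0.9903)
|BD| = 10.9059
circle(B,8.00) ∩ circle(D,9.00): a=4.6735, h=6.4929
  candidates: C₊=(4.2038,5.9002) cross=70.811; C₋=(5.3830,-7.0320) cross=-70.811
  mode - wants cross < 0 → take C=(5.3830,-7.0320) (cross=-70.811)
ex = (C−B)/|BC| = (0.6555,-0.7552); ey = (0.7552,0.6555)
P = B + 2.15·ex + -2.12·ey = (-0.0526,-4.0036)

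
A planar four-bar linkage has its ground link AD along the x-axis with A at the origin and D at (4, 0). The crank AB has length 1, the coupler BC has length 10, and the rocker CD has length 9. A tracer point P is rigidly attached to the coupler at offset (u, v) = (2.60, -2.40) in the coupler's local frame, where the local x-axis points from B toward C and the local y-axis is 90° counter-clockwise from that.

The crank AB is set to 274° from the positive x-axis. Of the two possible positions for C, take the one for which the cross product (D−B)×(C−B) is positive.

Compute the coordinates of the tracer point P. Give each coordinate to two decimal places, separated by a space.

2.95 1.06

A=(0,0), D=(4.00,0)
B = A + 1.00·(cos274°, sin274°) = (0.0698, -0.9976)
|BD| = 4.0549
circle(B,10.00) ∩ circle(D,9.00): a=4.3703, h=8.9945
  candidates: C₊=(2.0929,8.7956) cross=36.471; C₋=(6.5185,-8.6404) cross=-36.471
  mode + wants cross > 0 → take C=(2.0929,8.7956) (cross=36.471)
ex = (C−B)/|BC| = (0.2023,0.9793); ey = (-0.9793,0.2023)
P = B + 2.60·ex + -2.40·ey = (2.9462,1.0631)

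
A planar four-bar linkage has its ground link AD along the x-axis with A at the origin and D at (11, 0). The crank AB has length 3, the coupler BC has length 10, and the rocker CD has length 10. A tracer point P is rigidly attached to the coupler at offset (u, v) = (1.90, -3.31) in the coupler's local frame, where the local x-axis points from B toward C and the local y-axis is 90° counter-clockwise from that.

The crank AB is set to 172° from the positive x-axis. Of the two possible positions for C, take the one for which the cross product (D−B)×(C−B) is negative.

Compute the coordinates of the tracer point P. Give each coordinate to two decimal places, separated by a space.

-4.12 -3.22

A=(0,0), D=(11.00,0)
B = A + 3.00·(cos172°, sin172°) = (-2.9708, 0.4175)
|BD| = 13.9770
circle(B,10.00) ∩ circle(D,10.00): a=6.9885, h=7.1527
  candidates: C₊=(4.2283,7.3582) cross=99.973; C₋=(3.8009,-6.9407) cross=-99.973
  mode - wants cross < 0 → take C=(3.8009,-6.9407) (cross=-99.973)
ex = (C−B)/|BC| = (0.6772,-0.7358); ey = (0.7358,0.6772)
P = B + 1.90·ex + -3.31·ey = (-4.1197,-3.2220)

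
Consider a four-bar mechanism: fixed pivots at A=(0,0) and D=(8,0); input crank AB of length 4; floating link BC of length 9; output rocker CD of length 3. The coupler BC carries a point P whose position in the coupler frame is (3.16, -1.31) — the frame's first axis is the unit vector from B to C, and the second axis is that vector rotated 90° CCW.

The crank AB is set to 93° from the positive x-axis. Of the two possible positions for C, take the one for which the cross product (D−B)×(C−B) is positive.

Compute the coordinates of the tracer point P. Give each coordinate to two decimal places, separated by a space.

A=(0,0), D=(8.00,0)
B = A + 4.00·(cos93°, sin93°) = (-0.2093, 3.9945)
|BD| = 9.1296
circle(B,9.00) ∩ circle(D,3.00): a=8.5080, h=2.9349
  candidates: C₊=(8.7252,2.9110) cross=26.794; C₋=(6.1570,-2.3671) cross=-26.794
  mode + wants cross > 0 → take C=(8.7252,2.9110) (cross=26.794)
ex = (C−B)/|BC| = (0.9927,-0.1204); ey = (0.1204,0.9927)
P = B + 3.16·ex + -1.31·ey = (2.7700,2.3136)

2.77 2.31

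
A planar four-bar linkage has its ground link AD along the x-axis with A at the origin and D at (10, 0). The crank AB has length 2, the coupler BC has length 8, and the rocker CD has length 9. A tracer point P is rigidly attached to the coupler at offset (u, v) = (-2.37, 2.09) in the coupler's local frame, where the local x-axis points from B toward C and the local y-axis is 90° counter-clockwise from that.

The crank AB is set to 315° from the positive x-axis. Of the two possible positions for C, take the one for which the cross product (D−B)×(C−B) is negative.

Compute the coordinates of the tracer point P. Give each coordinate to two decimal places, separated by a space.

A=(0,0), D=(10.00,0)
B = A + 2.00·(cos315°, sin315°) = (1.4142, -1.4142)
|BD| = 8.7015
circle(B,8.00) ∩ circle(D,9.00): a=3.3739, h=7.2537
  candidates: C₊=(3.5643,6.2914) cross=63.118; C₋=(5.9222,-8.0232) cross=-63.118
  mode - wants cross < 0 → take C=(5.9222,-8.0232) (cross=-63.118)
ex = (C−B)/|BC| = (0.5635,-0.8261); ey = (0.8261,0.5635)
P = B + -2.37·ex + 2.09·ey = (1.8053,1.7214)

1.81 1.72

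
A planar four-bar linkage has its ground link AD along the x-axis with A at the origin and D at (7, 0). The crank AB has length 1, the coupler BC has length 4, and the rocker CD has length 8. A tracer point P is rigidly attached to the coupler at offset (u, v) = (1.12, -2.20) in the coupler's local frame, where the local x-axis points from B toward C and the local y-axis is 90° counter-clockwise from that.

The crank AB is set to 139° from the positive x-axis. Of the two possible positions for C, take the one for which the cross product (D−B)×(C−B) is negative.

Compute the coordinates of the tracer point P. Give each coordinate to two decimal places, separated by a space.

-2.81 -0.72

A=(0,0), D=(7.00,0)
B = A + 1.00·(cos139°, sin139°) = (-0.7547, 0.6561)
|BD| = 7.7824
circle(B,4.00) ∩ circle(D,8.00): a=0.8073, h=3.9177
  candidates: C₊=(0.3800,4.4917) cross=30.489; C₋=(-0.2805,-3.3157) cross=-30.489
  mode - wants cross < 0 → take C=(-0.2805,-3.3157) (cross=-30.489)
ex = (C−B)/|BC| = (0.1185,-0.9929); ey = (0.9929,0.1185)
P = B + 1.12·ex + -2.20·ey = (-2.8064,-0.7168)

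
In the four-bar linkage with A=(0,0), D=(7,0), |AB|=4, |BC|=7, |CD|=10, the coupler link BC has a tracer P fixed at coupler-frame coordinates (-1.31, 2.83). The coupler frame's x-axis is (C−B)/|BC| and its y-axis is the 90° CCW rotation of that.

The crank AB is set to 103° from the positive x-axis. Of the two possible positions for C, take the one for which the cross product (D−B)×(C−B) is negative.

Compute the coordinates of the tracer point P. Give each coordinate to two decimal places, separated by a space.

A=(0,0), D=(7.00,0)
B = A + 4.00·(cos103°, sin103°) = (-0.8998, 3.8975)
|BD| = 8.8089
circle(B,7.00) ∩ circle(D,10.00): a=1.5097, h=6.8353
  candidates: C₊=(3.4783,9.3594) cross=60.211; C₋=(-2.5702,-2.9003) cross=-60.211
  mode - wants cross < 0 → take C=(-2.5702,-2.9003) (cross=-60.211)
ex = (C−B)/|BC| = (-0.2386,-0.9711); ey = (0.9711,-0.2386)
P = B + -1.31·ex + 2.83·ey = (2.1610,4.4943)

2.16 4.49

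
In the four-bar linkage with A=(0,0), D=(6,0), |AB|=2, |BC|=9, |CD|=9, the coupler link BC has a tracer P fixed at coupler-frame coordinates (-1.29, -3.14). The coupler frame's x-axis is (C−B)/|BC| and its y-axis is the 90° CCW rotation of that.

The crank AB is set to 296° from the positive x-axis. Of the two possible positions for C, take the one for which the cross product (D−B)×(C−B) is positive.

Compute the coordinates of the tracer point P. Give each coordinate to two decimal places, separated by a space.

A=(0,0), D=(6.00,0)
B = A + 2.00·(cos296°, sin296°) = (0.8767, -1.7976)
|BD| = 5.4295
circle(B,9.00) ∩ circle(D,9.00): a=2.7147, h=8.5808
  candidates: C₊=(0.5974,7.1981) cross=46.589; C₋=(6.2793,-8.9957) cross=-46.589
  mode + wants cross > 0 → take C=(0.5974,7.1981) (cross=46.589)
ex = (C−B)/|BC| = (-0.0310,0.9995); ey = (-0.9995,-0.0310)
P = B + -1.29·ex + -3.14·ey = (4.0553,-2.9895)

4.06 -2.99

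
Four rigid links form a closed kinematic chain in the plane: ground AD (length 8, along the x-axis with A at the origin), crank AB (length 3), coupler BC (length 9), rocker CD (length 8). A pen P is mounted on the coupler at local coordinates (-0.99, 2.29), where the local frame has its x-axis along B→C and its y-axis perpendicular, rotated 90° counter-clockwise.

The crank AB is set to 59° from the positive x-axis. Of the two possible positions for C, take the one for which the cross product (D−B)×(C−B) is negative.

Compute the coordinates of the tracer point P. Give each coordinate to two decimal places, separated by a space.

A=(0,0), D=(8.00,0)
B = A + 3.00·(cos59°, sin59°) = (1.5451, 2.5715)
|BD| = 6.9482
circle(B,9.00) ∩ circle(D,8.00): a=4.6975, h=7.6768
  candidates: C₊=(8.7502,7.9647) cross=53.341; C₋=(3.0679,-6.2987) cross=-53.341
  mode - wants cross < 0 → take C=(3.0679,-6.2987) (cross=-53.341)
ex = (C−B)/|BC| = (0.1692,-0.9856); ey = (0.9856,0.1692)
P = B + -0.99·ex + 2.29·ey = (3.6346,3.9347)

3.63 3.93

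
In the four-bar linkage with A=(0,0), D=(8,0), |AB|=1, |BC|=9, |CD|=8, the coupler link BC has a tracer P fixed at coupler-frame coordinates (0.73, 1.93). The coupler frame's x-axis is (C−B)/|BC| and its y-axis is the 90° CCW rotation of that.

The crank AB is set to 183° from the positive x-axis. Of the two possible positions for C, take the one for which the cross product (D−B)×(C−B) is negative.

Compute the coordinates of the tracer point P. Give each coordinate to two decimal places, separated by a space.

A=(0,0), D=(8.00,0)
B = A + 1.00·(cos183°, sin183°) = (-0.9986, -0.0523)
|BD| = 8.9988
circle(B,9.00) ∩ circle(D,8.00): a=5.4440, h=7.1668
  candidates: C₊=(4.4036,7.1460) cross=64.493; C₋=(4.4869,-7.1874) cross=-64.493
  mode - wants cross < 0 → take C=(4.4869,-7.1874) (cross=-64.493)
ex = (C−B)/|BC| = (0.6095,-0.7928); ey = (0.7928,0.6095)
P = B + 0.73·ex + 1.93·ey = (0.9764,0.5453)

0.98 0.55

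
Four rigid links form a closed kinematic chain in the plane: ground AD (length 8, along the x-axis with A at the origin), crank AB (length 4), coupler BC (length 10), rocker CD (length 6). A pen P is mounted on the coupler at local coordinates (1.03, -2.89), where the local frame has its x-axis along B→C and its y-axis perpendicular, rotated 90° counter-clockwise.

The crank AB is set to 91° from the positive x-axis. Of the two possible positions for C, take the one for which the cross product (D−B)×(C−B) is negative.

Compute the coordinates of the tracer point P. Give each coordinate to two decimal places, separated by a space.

A=(0,0), D=(8.00,0)
B = A + 4.00·(cos91°, sin91°) = (-0.0698, 3.9994)
|BD| = 9.0065
circle(B,10.00) ∩ circle(D,6.00): a=8.0562, h=5.9243
  candidates: C₊=(9.7793,5.7301) cross=53.357; C₋=(4.5179,-4.8862) cross=-53.357
  mode - wants cross < 0 → take C=(4.5179,-4.8862) (cross=-53.357)
ex = (C−B)/|BC| = (0.4588,-0.8886); ey = (0.8886,0.4588)
P = B + 1.03·ex + -2.89·ey = (-2.1652,1.7583)

-2.17 1.76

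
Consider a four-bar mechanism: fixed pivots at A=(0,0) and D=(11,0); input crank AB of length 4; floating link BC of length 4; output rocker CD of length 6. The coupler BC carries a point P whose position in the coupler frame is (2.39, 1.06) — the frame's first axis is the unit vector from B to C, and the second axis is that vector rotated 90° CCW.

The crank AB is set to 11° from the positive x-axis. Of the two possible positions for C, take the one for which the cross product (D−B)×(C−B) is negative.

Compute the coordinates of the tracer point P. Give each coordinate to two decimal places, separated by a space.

A=(0,0), D=(11.00,0)
B = A + 4.00·(cos11°, sin11°) = (3.9265, 0.7632)
|BD| = 7.1145
circle(B,4.00) ∩ circle(D,6.00): a=2.1517, h=3.3720
  candidates: C₊=(6.4275,3.8849) cross=23.990; C₋=(5.7041,-2.8201) cross=-23.990
  mode - wants cross < 0 → take C=(5.7041,-2.8201) (cross=-23.990)
ex = (C−B)/|BC| = (0.4444,-0.8958); ey = (0.8958,0.4444)
P = B + 2.39·ex + 1.06·ey = (5.9382,-0.9068)

5.94 -0.91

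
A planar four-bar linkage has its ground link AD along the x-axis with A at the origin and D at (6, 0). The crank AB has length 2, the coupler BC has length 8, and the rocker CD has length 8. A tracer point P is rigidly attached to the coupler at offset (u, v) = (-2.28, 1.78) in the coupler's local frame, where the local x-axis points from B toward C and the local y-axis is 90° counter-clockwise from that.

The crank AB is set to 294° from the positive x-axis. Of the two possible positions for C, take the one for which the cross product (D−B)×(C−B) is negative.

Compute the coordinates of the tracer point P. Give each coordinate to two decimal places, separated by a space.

A=(0,0), D=(6.00,0)
B = A + 2.00·(cos294°, sin294°) = (0.8135, -1.8271)
|BD| = 5.4989
circle(B,8.00) ∩ circle(D,8.00): a=2.7495, h=7.5127
  candidates: C₊=(0.9106,6.1723) cross=41.312; C₋=(5.9029,-7.9994) cross=-41.312
  mode - wants cross < 0 → take C=(5.9029,-7.9994) (cross=-41.312)
ex = (C−B)/|BC| = (0.6362,-0.7715); ey = (0.7715,0.6362)
P = B + -2.28·ex + 1.78·ey = (0.7363,1.0644)

0.74 1.06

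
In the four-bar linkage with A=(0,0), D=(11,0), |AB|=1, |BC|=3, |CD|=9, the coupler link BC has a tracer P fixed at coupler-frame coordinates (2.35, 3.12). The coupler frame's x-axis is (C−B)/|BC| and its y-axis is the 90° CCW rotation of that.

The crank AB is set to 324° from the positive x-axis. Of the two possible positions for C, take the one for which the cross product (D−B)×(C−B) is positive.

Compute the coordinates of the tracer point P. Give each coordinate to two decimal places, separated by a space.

-0.82 2.96

A=(0,0), D=(11.00,0)
B = A + 1.00·(cos324°, sin324°) = (0.8090, -0.5878)
|BD| = 10.2079
circle(B,3.00) ∩ circle(D,9.00): a=1.5773, h=2.5519
  candidates: C₊=(2.2367,2.0507) cross=26.050; C₋=(2.5306,-3.0446) cross=-26.050
  mode + wants cross > 0 → take C=(2.2367,2.0507) (cross=26.050)
ex = (C−B)/|BC| = (0.4759,0.8795); ey = (-0.8795,0.4759)
P = B + 2.35·ex + 3.12·ey = (-0.8166,2.9639)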